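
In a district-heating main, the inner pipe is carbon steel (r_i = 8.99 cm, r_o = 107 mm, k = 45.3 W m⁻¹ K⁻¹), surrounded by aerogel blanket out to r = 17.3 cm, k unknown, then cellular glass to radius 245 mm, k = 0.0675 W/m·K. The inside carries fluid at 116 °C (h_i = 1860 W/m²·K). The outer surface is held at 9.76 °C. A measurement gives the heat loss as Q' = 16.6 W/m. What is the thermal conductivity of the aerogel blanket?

ΣR = ΔT/Q' = |116 − 9.76|/16.6 = 6.400 m·K/W
Known resistances:
  R'_conv,in = 1/(2πr h) = 1/(2π·0.0899·1860) = 9.518×10^-4 m·K/W
  R'_carbon steel = ln(0.107/0.0899)/(2πk) = 0.1741/(2π·45.3) = 6.118×10^-4 m·K/W
  R'_cellular glass = ln(0.245/0.173)/(2πk) = 0.3480/(2π·0.0675) = 0.8205 m·K/W
R_aerogel blanket = ΣR − ΣR_known = 6.400 − 0.8221 = 5.578 m·K/W
ln(r₂/r₁)/(2πk) = 5.578 ⇒ k = 0.4805/(2π·5.578) = 0.0137 W/m·K

k = 0.0137 W/m·K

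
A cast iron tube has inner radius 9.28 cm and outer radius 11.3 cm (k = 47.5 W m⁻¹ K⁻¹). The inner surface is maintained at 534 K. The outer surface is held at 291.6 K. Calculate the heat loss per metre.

Q' = 2πk·ΔT/ln(r₂/r₁) = 2π × 47.5 × 242.4 / ln(0.113/0.0928) = 3.67×10^5 W/m

Q' = 3.67×10^5 W/m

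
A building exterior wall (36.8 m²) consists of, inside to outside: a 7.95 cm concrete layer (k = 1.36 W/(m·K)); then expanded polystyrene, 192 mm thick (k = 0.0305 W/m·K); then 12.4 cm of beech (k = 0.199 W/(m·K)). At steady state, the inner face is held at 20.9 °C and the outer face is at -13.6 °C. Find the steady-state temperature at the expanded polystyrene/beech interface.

Resistance network (inner→outer):
  R_concrete = L/(kA) = 0.0795/(1.36·36.8) = 0.001588 K/W
  R_expanded polystyrene = L/(kA) = 0.192/(0.0305·36.8) = 0.1711 K/W
  R_beech = L/(kA) = 0.124/(0.199·36.8) = 0.01693 K/W
ΣR = 0.001588 + 0.1711 + 0.01693 = 0.1896 K/W
Q = ΔT/ΣR = (20.9 °C − -13.6 °C)/0.1896 = 182.0 W
From the inner boundary to the expanded polystyrene/beech interface, ΣR_partial = 0.1727 K/W.
T_interface = T_in − Q·ΣR_partial = 20.9 °C − (182.0)(0.1727) = -10.5 °C

T = -10.5 °C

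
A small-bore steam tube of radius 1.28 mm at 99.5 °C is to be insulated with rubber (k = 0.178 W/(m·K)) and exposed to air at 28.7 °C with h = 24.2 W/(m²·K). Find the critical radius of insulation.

For a cylinder, r_cr = k_ins/h = 0.178/24.2 = 0.00736 m = 0.736 cm

r_cr = 0.736 cm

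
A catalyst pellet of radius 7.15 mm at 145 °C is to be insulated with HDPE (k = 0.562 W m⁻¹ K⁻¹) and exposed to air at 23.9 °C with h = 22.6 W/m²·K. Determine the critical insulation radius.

For a sphere, r_cr = 2k_ins/h = 2·0.562/22.6 = 0.0497 m = 4.97 cm

r_cr = 4.97 cm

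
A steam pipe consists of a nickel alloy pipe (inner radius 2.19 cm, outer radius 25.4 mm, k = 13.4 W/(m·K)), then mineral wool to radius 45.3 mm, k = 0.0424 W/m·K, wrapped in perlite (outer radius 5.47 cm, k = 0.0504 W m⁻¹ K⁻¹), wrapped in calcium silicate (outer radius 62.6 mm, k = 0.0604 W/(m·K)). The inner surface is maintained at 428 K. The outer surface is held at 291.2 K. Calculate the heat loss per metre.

Q' = 43.8 W/m

Series thermal resistances, inner to outer:
  R'_nickel alloy = ln(0.0254/0.0219)/(2πk) = 0.1483/(2π·13.4) = 0.001761 m·K/W
  R'_mineral wool = ln(0.0453/0.0254)/(2πk) = 0.5786/(2π·0.0424) = 2.172 m·K/W
  R'_perlite = ln(0.0547/0.0453)/(2πk) = 0.1886/(2π·0.0504) = 0.5954 m·K/W
  R'_calcium silicate = ln(0.0626/0.0547)/(2πk) = 0.1349/(2π·0.0604) = 0.3555 m·K/W
ΣR = 0.001761 + 2.172 + 0.5954 + 0.3555 = 3.125 m·K/W
Q' = ΔT/ΣR = (428 K − 291.2 K)/3.125 = 43.8 W/m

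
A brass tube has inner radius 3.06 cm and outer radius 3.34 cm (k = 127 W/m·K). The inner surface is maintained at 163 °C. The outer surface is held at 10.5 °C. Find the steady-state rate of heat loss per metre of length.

Q' = 1390 kW/m

Q' = 2πk·ΔT/ln(r₂/r₁) = 2π × 127 × 152.5 / ln(0.0334/0.0306) = 1.39×10^6 W/m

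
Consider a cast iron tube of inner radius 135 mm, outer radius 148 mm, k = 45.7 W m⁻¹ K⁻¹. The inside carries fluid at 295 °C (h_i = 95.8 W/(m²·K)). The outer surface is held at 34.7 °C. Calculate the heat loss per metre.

Series thermal resistances, inner to outer:
  R'_conv,in = 1/(2πr h) = 1/(2π·0.135·95.8) = 0.01231 m·K/W
  R'_cast iron = ln(0.148/0.135)/(2πk) = 0.09194/(2π·45.7) = 3.202×10^-4 m·K/W
ΣR = 0.01231 + 3.202×10^-4 = 0.01263 m·K/W
Q' = ΔT/ΣR = (295 °C − 34.7 °C)/0.01263 = 20600 W/m

Q' = 20600 W/m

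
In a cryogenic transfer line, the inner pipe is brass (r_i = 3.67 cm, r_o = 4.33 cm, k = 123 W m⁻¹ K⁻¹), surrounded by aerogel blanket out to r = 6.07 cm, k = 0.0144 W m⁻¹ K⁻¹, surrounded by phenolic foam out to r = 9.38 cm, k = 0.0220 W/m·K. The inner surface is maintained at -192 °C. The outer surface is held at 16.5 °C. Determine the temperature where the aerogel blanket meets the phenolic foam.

Resistance network (inner→outer):
  R'_brass = ln(0.0433/0.0367)/(2πk) = 0.1654/(2π·123) = 2.140×10^-4 m·K/W
  R'_aerogel blanket = ln(0.0607/0.0433)/(2πk) = 0.3378/(2π·0.0144) = 3.733 m·K/W
  R'_phenolic foam = ln(0.0938/0.0607)/(2πk) = 0.4352/(2π·0.0220) = 3.149 m·K/W
ΣR = 2.140×10^-4 + 3.733 + 3.149 = 6.882 m·K/W
Q' = ΔT/ΣR = (-192 °C − 16.5 °C)/6.882 = -30.30 W/m
From the inner boundary to the aerogel blanket/phenolic foam interface, ΣR_partial = 3.733 m·K/W.
T_interface = T_in − Q'·ΣR_partial = -192 °C − (-30.30)(3.733) = -78.9 °C

T = -78.9 °C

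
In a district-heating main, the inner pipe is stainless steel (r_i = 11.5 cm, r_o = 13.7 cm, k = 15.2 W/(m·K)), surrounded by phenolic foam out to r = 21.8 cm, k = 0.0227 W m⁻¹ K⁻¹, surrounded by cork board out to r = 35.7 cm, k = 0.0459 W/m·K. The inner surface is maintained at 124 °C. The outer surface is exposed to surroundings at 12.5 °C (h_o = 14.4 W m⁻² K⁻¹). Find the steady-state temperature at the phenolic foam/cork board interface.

Treat each layer as a resistance in series:
  R'_stainless steel = ln(0.137/0.115)/(2πk) = 0.1750/(2π·15.2) = 0.001833 m·K/W
  R'_phenolic foam = ln(0.218/0.137)/(2πk) = 0.4645/(2π·0.0227) = 3.257 m·K/W
  R'_cork board = ln(0.357/0.218)/(2πk) = 0.4932/(2π·0.0459) = 1.710 m·K/W
  R'_conv,out = 1/(2πr h) = 1/(2π·0.357·14.4) = 0.03096 m·K/W
ΣR = 0.001833 + 3.257 + 1.710 + 0.03096 = 5.000 m·K/W
Q' = ΔT/ΣR = (124 °C − 12.5 °C)/5.000 = 22.30 W/m
From the inner boundary to the phenolic foam/cork board interface, ΣR_partial = 3.259 m·K/W.
T_interface = T_in − Q'·ΣR_partial = 124 °C − (22.30)(3.259) = 51.3 °C

T = 51.3 °C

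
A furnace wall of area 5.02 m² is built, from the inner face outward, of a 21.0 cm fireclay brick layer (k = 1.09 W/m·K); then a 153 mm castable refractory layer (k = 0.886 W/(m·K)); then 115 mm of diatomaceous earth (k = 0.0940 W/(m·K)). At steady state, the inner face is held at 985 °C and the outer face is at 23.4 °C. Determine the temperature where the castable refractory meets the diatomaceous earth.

T = 764 °C

Resistance network (inner→outer):
  R_fireclay brick = L/(kA) = 0.210/(1.09·5.02) = 0.03838 K/W
  R_castable refractory = L/(kA) = 0.153/(0.886·5.02) = 0.03440 K/W
  R_diatomaceous earth = L/(kA) = 0.115/(0.0940·5.02) = 0.2437 K/W
ΣR = 0.03838 + 0.03440 + 0.2437 = 0.3165 K/W
Q = ΔT/ΣR = (985 °C − 23.4 °C)/0.3165 = 3038 W
From the inner boundary to the castable refractory/diatomaceous earth interface, ΣR_partial = 0.07278 K/W.
T_interface = T_in − Q·ΣR_partial = 985 °C − (3038)(0.07278) = 764 °C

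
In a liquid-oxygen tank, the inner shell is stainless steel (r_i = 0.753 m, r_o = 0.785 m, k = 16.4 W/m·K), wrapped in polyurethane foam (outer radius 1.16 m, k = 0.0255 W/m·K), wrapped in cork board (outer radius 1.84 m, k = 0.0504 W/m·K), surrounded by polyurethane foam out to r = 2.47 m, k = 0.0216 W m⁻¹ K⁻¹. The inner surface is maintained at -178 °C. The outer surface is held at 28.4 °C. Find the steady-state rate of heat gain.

Resistance network (inner→outer):
  R_stainless steel = (1/0.753 − 1/0.785)/(4πk) = 0.05414/(4π·16.4) = 2.627×10^-4 K/W
  R_polyurethane foam = (1/0.785 − 1/1.16)/(4πk) = 0.4118/(4π·0.0255) = 1.285 K/W
  R_cork board = (1/1.16 − 1/1.84)/(4πk) = 0.3186/(4π·0.0504) = 0.5030 K/W
  R_polyurethane foam = (1/1.84 − 1/2.47)/(4πk) = 0.1386/(4π·0.0216) = 0.5107 K/W
ΣR = 2.627×10^-4 + 1.285 + 0.5030 + 0.5107 = 2.299 K/W
Q = ΔT/ΣR = (-178 °C − 28.4 °C)/2.299 = -89.8 W
(Negative Q ⇒ heat flows inward; heat gain = 89.8 W.)

Q = 89.8 W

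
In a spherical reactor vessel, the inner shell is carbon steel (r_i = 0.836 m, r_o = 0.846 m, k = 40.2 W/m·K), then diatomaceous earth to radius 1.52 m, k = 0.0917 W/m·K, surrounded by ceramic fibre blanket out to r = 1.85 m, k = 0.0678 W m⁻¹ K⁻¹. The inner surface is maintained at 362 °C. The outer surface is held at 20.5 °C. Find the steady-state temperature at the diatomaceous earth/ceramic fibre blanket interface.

Treat each layer as a resistance in series:
  R_carbon steel = (1/0.836 − 1/0.846)/(4πk) = 0.01414/(4π·40.2) = 2.799×10^-5 K/W
  R_diatomaceous earth = (1/0.846 − 1/1.52)/(4πk) = 0.5241/(4π·0.0917) = 0.4548 K/W
  R_ceramic fibre blanket = (1/1.52 − 1/1.85)/(4πk) = 0.1174/(4π·0.0678) = 0.1377 K/W
ΣR = 2.799×10^-5 + 0.4548 + 0.1377 = 0.5925 K/W
Q = ΔT/ΣR = (362 °C − 20.5 °C)/0.5925 = 576.4 W
From the inner boundary to the diatomaceous earth/ceramic fibre blanket interface, ΣR_partial = 0.4548 K/W.
T_interface = T_in − Q·ΣR_partial = 362 °C − (576.4)(0.4548) = 99.9 °C

T = 99.9 °C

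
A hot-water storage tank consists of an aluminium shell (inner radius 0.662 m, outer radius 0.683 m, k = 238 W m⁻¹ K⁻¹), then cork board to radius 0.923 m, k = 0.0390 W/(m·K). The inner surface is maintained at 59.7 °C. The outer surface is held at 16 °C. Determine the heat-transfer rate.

Q = 56.3 W

Series thermal resistances, inner to outer:
  R_aluminium = (1/0.662 − 1/0.683)/(4πk) = 0.04645/(4π·238) = 1.553×10^-5 K/W
  R_cork board = (1/0.683 − 1/0.923)/(4πk) = 0.3807/(4π·0.0390) = 0.7768 K/W
ΣR = 1.553×10^-5 + 0.7768 = 0.7768 K/W
Q = ΔT/ΣR = (59.7 °C − 16 °C)/0.7768 = 56.3 W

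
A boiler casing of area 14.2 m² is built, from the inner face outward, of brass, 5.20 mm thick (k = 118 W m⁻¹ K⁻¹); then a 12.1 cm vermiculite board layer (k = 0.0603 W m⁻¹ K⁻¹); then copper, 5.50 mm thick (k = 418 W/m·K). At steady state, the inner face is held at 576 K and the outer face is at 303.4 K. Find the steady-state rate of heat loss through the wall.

Q = 1930 W

Series thermal resistances, inner to outer:
  R_brass = L/(kA) = 0.00520/(118·14.2) = 3.103×10^-6 K/W
  R_vermiculite board = L/(kA) = 0.121/(0.0603·14.2) = 0.1413 K/W
  R_copper = L/(kA) = 0.00550/(418·14.2) = 9.266×10^-7 K/W
ΣR = 3.103×10^-6 + 0.1413 + 9.266×10^-7 = 0.1413 K/W
Q = ΔT/ΣR = (576 K − 303.4 K)/0.1413 = 1930 W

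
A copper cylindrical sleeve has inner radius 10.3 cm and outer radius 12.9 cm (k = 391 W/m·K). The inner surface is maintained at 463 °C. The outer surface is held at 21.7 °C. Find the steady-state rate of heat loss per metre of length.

Q' = 4820 kW/m

Q' = 2πk·ΔT/ln(r₂/r₁) = 2π × 391 × 441.3 / ln(0.129/0.103) = 4.82×10^6 W/m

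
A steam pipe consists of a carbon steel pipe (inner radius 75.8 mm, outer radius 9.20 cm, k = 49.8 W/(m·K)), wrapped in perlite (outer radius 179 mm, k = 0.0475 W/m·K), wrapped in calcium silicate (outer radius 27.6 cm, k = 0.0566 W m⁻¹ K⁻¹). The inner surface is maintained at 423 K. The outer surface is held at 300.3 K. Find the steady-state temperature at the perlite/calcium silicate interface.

Treat each layer as a resistance in series:
  R'_carbon steel = ln(0.0920/0.0758)/(2πk) = 0.1937/(2π·49.8) = 6.190×10^-4 m·K/W
  R'_perlite = ln(0.179/0.0920)/(2πk) = 0.6656/(2π·0.0475) = 2.230 m·K/W
  R'_calcium silicate = ln(0.276/0.179)/(2πk) = 0.4330/(2π·0.0566) = 1.218 m·K/W
ΣR = 6.190×10^-4 + 2.230 + 1.218 = 3.449 m·K/W
Q' = ΔT/ΣR = (423 K − 300.3 K)/3.449 = 35.58 W/m
From the inner boundary to the perlite/calcium silicate interface, ΣR_partial = 2.231 m·K/W.
T_interface = T_in − Q'·ΣR_partial = 423 K − (35.58)(2.231) = 343.6 K

T = 343.6 K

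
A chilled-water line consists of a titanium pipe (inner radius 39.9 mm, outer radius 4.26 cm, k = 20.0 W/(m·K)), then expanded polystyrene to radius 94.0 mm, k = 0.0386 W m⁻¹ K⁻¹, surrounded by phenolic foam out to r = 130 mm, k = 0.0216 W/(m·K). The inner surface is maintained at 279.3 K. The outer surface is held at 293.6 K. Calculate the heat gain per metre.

Series thermal resistances, inner to outer:
  R'_titanium = ln(0.0426/0.0399)/(2πk) = 0.06548/(2π·20.0) = 5.211×10^-4 m·K/W
  R'_expanded polystyrene = ln(0.0940/0.0426)/(2πk) = 0.7914/(2π·0.0386) = 3.263 m·K/W
  R'_phenolic foam = ln(0.130/0.0940)/(2πk) = 0.3242/(2π·0.0216) = 2.389 m·K/W
ΣR = 5.211×10^-4 + 3.263 + 2.389 = 5.653 m·K/W
Q' = ΔT/ΣR = (279.3 K − 293.6 K)/5.653 = -2.53 W/m
(Negative Q' ⇒ heat flows inward; heat gain = 2.53 W/m.)

Q' = 2.53 W/m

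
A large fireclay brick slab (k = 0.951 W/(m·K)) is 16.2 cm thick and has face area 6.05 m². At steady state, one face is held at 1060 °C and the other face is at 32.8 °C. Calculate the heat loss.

Q = 36.5 kW

Q = kA·ΔT/L = 0.951 × 6.05 × |1060 °C − 32.8 °C| / 0.162 = 36500 W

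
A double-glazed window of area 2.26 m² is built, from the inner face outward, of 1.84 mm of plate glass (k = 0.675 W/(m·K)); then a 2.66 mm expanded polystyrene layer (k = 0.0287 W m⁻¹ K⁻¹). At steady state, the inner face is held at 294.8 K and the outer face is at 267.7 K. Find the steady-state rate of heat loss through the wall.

Treat each layer as a resistance in series:
  R_plate glass = L/(kA) = 0.00184/(0.675·2.26) = 0.001206 K/W
  R_expanded polystyrene = L/(kA) = 0.00266/(0.0287·2.26) = 0.04101 K/W
ΣR = 0.001206 + 0.04101 = 0.04222 K/W
Q = ΔT/ΣR = (294.8 K − 267.7 K)/0.04222 = 642 W

Q = 642 W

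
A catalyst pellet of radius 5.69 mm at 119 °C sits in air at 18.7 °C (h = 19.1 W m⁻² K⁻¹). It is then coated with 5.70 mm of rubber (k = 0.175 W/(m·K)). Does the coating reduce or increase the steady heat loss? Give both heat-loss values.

increases: 0.779 → 1.39 W

Critical radius for a sphere: r_cr = 2k/h = 0.0183 m = 1.83 cm.
Outer radius after coating: r₂ = 0.00569 + 0.00570 = 0.01139 m.
Since r₁ < r_cr and r₂ ≤ r_cr, the coating moves toward the maximum at r_cr — heat loss rises.
Bare: R = 1/(4πr₁²h) = 128.7 K/W; Q = 100.3/128.7 = 0.779 W.
Coated: R = R_cond + R_conv = 72.11 K/W; Q = 100.3/72.11 = 1.39 W.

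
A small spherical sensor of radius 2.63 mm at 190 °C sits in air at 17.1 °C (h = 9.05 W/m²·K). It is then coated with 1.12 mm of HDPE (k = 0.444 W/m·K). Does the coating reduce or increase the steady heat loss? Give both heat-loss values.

increases: 0.136 → 0.268 W

Critical radius for a sphere: r_cr = 2k/h = 0.0981 m = 9.81 cm.
Outer radius after coating: r₂ = 0.00263 + 0.00112 = 0.00375 m.
Since r₁ < r_cr and r₂ ≤ r_cr, the coating moves toward the maximum at r_cr — heat loss rises.
Bare: R = 1/(4πr₁²h) = 1271 K/W; Q = 172.9/1271 = 0.136 W.
Coated: R = R_cond + R_conv = 645.6 K/W; Q = 172.9/645.6 = 0.268 W.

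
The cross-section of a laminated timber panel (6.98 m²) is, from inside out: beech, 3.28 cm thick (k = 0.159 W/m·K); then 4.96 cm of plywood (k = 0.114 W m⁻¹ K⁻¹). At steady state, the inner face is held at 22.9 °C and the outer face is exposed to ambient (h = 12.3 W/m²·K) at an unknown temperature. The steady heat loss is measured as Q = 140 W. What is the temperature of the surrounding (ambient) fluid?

Series resistances:
  R_beech = L/(kA) = 0.0328/(0.159·6.98) = 0.02955 K/W
  R_plywood = L/(kA) = 0.0496/(0.114·6.98) = 0.06233 K/W
  R_conv,out = 1/(hA) = 1/(12.3·6.98) = 0.01165 K/W
ΣR = 0.1035 K/W
ΔT = Q·ΣR = 140 × 0.1035 = 14.49 K
Heat flows outward, so T_out = T_in − ΔT = 22.9 − 14.49 = 8.41 °C

T_out = 8.41 °C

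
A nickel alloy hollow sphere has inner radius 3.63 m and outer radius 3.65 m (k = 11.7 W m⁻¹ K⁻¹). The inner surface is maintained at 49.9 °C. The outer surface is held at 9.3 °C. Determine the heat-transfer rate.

Q = 3.95×10^6 W

Q = 4πk·ΔT/(1/r₁ − 1/r₂) = 4π × 11.7 × 40.6 / (1/3.63 − 1/3.65) = 3.95×10^6 W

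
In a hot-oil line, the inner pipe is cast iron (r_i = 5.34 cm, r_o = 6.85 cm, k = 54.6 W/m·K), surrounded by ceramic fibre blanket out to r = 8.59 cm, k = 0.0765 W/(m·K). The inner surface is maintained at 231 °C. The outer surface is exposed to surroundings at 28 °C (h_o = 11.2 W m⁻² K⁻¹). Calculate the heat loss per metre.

Treat each layer as a resistance in series:
  R'_cast iron = ln(0.0685/0.0534)/(2πk) = 0.2490/(2π·54.6) = 7.259×10^-4 m·K/W
  R'_ceramic fibre blanket = ln(0.0859/0.0685)/(2πk) = 0.2264/(2π·0.0765) = 0.4709 m·K/W
  R'_conv,out = 1/(2πr h) = 1/(2π·0.0859·11.2) = 0.1654 m·K/W
ΣR = 7.259×10^-4 + 0.4709 + 0.1654 = 0.6370 m·K/W
Q' = ΔT/ΣR = (231 °C − 28 °C)/0.6370 = 319 W/m

Q' = 319 W/m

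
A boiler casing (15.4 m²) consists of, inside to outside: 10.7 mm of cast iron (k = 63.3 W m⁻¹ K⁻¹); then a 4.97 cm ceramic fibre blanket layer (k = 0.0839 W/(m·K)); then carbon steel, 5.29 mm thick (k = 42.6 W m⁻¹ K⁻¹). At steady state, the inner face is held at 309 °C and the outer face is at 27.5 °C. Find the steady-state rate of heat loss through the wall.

Treat each layer as a resistance in series:
  R_cast iron = L/(kA) = 0.0107/(63.3·15.4) = 1.098×10^-5 K/W
  R_ceramic fibre blanket = L/(kA) = 0.0497/(0.0839·15.4) = 0.03847 K/W
  R_carbon steel = L/(kA) = 0.00529/(42.6·15.4) = 8.064×10^-6 K/W
ΣR = 1.098×10^-5 + 0.03847 + 8.064×10^-6 = 0.03849 K/W
Q = ΔT/ΣR = (309 °C − 27.5 °C)/0.03849 = 7310 W

Q = 7.31 kW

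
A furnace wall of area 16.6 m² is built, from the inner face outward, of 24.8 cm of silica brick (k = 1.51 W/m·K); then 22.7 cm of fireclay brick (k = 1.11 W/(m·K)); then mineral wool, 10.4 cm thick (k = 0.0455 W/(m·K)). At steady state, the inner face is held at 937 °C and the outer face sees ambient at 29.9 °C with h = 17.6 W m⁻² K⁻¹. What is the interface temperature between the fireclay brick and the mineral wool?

Treat each layer as a resistance in series:
  R_silica brick = L/(kA) = 0.248/(1.51·16.6) = 0.009894 K/W
  R_fireclay brick = L/(kA) = 0.227/(1.11·16.6) = 0.01232 K/W
  R_mineral wool = L/(kA) = 0.104/(0.0455·16.6) = 0.1377 K/W
  R_conv,out = 1/(hA) = 1/(17.6·16.6) = 0.003423 K/W
ΣR = 0.009894 + 0.01232 + 0.1377 + 0.003423 = 0.1633 K/W
Q = ΔT/ΣR = (937 °C − 29.9 °C)/0.1633 = 5555 W
From the inner boundary to the fireclay brick/mineral wool interface, ΣR_partial = 0.02221 K/W.
T_interface = T_in − Q·ΣR_partial = 937 °C − (5555)(0.02221) = 814 °C

T = 814 °C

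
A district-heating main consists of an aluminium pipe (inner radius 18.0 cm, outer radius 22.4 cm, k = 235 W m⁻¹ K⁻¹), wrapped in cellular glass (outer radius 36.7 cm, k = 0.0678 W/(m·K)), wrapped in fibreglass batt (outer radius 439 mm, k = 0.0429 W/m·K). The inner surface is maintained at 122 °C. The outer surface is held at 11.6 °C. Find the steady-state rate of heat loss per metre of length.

Treat each layer as a resistance in series:
  R'_aluminium = ln(0.224/0.180)/(2πk) = 0.2187/(2π·235) = 1.481×10^-4 m·K/W
  R'_cellular glass = ln(0.367/0.224)/(2πk) = 0.4937/(2π·0.0678) = 1.159 m·K/W
  R'_fibreglass batt = ln(0.439/0.367)/(2πk) = 0.1791/(2π·0.0429) = 0.6646 m·K/W
ΣR = 1.481×10^-4 + 1.159 + 0.6646 = 1.824 m·K/W
Q' = ΔT/ΣR = (122 °C − 11.6 °C)/1.824 = 60.5 W/m

Q' = 60.5 W/m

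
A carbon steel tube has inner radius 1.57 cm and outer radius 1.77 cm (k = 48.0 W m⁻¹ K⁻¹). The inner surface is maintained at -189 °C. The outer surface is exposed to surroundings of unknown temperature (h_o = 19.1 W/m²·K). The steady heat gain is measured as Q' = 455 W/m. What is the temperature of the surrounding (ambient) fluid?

Sum the resistances:
  R'_carbon steel = ln(0.0177/0.0157)/(2πk) = 0.1199/(2π·48.0) = 3.976×10^-4 m·K/W
  R'_conv,out = 1/(2πr h) = 1/(2π·0.0177·19.1) = 0.4708 m·K/W
ΣR = 0.4712 m·K/W
ΔT = Q'·ΣR = 455 × 0.4712 = 214.4 K
Heat flows inward, so T_out = T_in + ΔT = -189 + 214.4 = 25.4 °C

T_out = 25.4 °C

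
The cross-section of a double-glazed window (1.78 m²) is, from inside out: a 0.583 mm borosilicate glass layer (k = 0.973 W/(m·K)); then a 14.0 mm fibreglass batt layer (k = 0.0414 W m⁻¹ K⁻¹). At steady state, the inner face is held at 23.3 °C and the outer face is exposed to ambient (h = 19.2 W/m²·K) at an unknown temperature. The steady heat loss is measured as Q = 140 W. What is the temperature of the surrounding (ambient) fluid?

T_out = -7.44 °C

Sum the resistances:
  R_borosilicate glass = L/(kA) = 5.83×10^-4/(0.973·1.78) = 3.366×10^-4 K/W
  R_fibreglass batt = L/(kA) = 0.0140/(0.0414·1.78) = 0.1900 K/W
  R_conv,out = 1/(hA) = 1/(19.2·1.78) = 0.02926 K/W
ΣR = 0.2196 K/W
ΔT = Q·ΣR = 140 × 0.2196 = 30.74 K
Heat flows outward, so T_out = T_in − ΔT = 23.3 − 30.74 = -7.44 °C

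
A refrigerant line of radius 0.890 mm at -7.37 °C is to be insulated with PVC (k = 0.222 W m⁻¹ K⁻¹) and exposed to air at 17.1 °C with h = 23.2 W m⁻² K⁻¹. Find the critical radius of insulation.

r_cr = 0.957 cm

For a cylinder, r_cr = k_ins/h = 0.222/23.2 = 0.00957 m = 0.957 cm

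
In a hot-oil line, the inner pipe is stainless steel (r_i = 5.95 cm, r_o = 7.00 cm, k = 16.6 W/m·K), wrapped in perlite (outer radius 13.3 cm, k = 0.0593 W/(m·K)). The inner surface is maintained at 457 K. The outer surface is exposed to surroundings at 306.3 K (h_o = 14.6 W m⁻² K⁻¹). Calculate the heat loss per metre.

Treat each layer as a resistance in series:
  R'_stainless steel = ln(0.0700/0.0595)/(2πk) = 0.1625/(2π·16.6) = 0.001558 m·K/W
  R'_perlite = ln(0.133/0.0700)/(2πk) = 0.6419/(2π·0.0593) = 1.723 m·K/W
  R'_conv,out = 1/(2πr h) = 1/(2π·0.133·14.6) = 0.08196 m·K/W
ΣR = 0.001558 + 1.723 + 0.08196 = 1.807 m·K/W
Q' = ΔT/ΣR = (457 K − 306.3 K)/1.807 = 83.4 W/m

Q' = 83.4 W/m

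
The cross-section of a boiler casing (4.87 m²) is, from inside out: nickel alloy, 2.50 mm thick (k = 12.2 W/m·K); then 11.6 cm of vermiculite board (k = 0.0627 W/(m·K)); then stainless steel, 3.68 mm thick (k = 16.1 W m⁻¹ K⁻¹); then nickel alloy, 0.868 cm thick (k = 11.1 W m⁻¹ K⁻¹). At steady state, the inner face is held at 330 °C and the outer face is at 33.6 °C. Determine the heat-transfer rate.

Treat each layer as a resistance in series:
  R_nickel alloy = L/(kA) = 0.00250/(12.2·4.87) = 4.208×10^-5 K/W
  R_vermiculite board = L/(kA) = 0.116/(0.0627·4.87) = 0.3799 K/W
  R_stainless steel = L/(kA) = 0.00368/(16.1·4.87) = 4.693×10^-5 K/W
  R_nickel alloy = L/(kA) = 0.00868/(11.1·4.87) = 1.606×10^-4 K/W
ΣR = 4.208×10^-5 + 0.3799 + 4.693×10^-5 + 1.606×10^-4 = 0.3801 K/W
Q = ΔT/ΣR = (330 °C − 33.6 °C)/0.3801 = 780 W

Q = 780 W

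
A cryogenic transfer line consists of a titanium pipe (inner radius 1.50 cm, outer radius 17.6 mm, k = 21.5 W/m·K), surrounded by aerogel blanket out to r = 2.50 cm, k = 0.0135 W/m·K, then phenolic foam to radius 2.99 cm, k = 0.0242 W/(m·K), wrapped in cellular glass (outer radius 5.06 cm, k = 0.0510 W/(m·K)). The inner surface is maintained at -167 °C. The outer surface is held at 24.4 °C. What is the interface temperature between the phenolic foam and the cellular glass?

Resistance network (inner→outer):
  R'_titanium = ln(0.0176/0.0150)/(2πk) = 0.1598/(2π·21.5) = 0.001183 m·K/W
  R'_aerogel blanket = ln(0.0250/0.0176)/(2πk) = 0.3510/(2π·0.0135) = 4.138 m·K/W
  R'_phenolic foam = ln(0.0299/0.0250)/(2πk) = 0.1790/(2π·0.0242) = 1.177 m·K/W
  R'_cellular glass = ln(0.0506/0.0299)/(2πk) = 0.5261/(2π·0.0510) = 1.642 m·K/W
ΣR = 0.001183 + 4.138 + 1.177 + 1.642 = 6.958 m·K/W
Q' = ΔT/ΣR = (-167 °C − 24.4 °C)/6.958 = -27.51 W/m
From the inner boundary to the phenolic foam/cellular glass interface, ΣR_partial = 5.316 m·K/W.
T_interface = T_in − Q'·ΣR_partial = -167 °C − (-27.51)(5.316) = -20.8 °C

T = -20.8 °C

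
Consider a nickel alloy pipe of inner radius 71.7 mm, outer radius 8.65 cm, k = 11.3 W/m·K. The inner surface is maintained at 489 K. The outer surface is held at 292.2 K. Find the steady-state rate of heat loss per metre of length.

Q' = 2πk·ΔT/ln(r₂/r₁) = 2π × 11.3 × 196.8 / ln(0.0865/0.0717) = 74500 W/m

Q' = 74500 W/m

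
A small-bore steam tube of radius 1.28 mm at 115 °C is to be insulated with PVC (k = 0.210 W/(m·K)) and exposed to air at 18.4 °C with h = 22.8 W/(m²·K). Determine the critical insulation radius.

r_cr = 0.921 cm

For a cylinder, r_cr = k_ins/h = 0.210/22.8 = 0.00921 m = 0.921 cm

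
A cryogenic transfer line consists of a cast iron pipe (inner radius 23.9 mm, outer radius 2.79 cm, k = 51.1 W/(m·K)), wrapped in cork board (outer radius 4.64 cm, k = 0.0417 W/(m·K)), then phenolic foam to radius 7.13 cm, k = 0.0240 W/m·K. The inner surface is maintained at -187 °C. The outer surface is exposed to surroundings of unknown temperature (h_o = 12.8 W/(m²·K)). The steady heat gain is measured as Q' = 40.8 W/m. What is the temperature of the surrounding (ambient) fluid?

T_out = 15.6 °C

Series resistances:
  R'_cast iron = ln(0.0279/0.0239)/(2πk) = 0.1547/(2π·51.1) = 4.820×10^-4 m·K/W
  R'_cork board = ln(0.0464/0.0279)/(2πk) = 0.5087/(2π·0.0417) = 1.941 m·K/W
  R'_phenolic foam = ln(0.0713/0.0464)/(2πk) = 0.4296/(2π·0.0240) = 2.849 m·K/W
  R'_conv,out = 1/(2πr h) = 1/(2π·0.0713·12.8) = 0.1744 m·K/W
ΣR = 4.965 m·K/W
ΔT = Q'·ΣR = 40.8 × 4.965 = 202.6 K
Heat flows inward, so T_out = T_in + ΔT = -187 + 202.6 = 15.6 °C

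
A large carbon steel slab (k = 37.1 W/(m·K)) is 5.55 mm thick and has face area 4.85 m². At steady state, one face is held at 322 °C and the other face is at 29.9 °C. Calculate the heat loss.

Q = 9470 kW

Q = kA·ΔT/L = 37.1 × 4.85 × |322 °C − 29.9 °C| / 0.00555 = 9.47×10^6 W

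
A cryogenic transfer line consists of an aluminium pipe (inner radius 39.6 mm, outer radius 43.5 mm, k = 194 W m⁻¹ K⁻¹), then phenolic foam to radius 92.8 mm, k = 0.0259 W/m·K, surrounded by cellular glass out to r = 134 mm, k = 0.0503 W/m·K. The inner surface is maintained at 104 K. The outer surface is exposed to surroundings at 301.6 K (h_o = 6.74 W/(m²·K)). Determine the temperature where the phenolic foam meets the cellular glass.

Resistance network (inner→outer):
  R'_aluminium = ln(0.0435/0.0396)/(2πk) = 0.09393/(2π·194) = 7.706×10^-5 m·K/W
  R'_phenolic foam = ln(0.0928/0.0435)/(2πk) = 0.7577/(2π·0.0259) = 4.656 m·K/W
  R'_cellular glass = ln(0.134/0.0928)/(2πk) = 0.3674/(2π·0.0503) = 1.162 m·K/W
  R'_conv,out = 1/(2πr h) = 1/(2π·0.134·6.74) = 0.1762 m·K/W
ΣR = 7.706×10^-5 + 4.656 + 1.162 + 0.1762 = 5.994 m·K/W
Q' = ΔT/ΣR = (104 K − 301.6 K)/5.994 = -32.97 W/m
From the inner boundary to the phenolic foam/cellular glass interface, ΣR_partial = 4.656 m·K/W.
T_interface = T_in − Q'·ΣR_partial = 104 K − (-32.97)(4.656) = 257.5 K

T = 257.5 K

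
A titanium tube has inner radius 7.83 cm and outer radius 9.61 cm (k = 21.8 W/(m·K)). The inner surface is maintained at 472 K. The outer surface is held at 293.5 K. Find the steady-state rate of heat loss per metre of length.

Q' = 2πk·ΔT/ln(r₂/r₁) = 2π × 21.8 × 178.5 / ln(0.0961/0.0783) = 1.19×10^5 W/m

Q' = 119 kW/m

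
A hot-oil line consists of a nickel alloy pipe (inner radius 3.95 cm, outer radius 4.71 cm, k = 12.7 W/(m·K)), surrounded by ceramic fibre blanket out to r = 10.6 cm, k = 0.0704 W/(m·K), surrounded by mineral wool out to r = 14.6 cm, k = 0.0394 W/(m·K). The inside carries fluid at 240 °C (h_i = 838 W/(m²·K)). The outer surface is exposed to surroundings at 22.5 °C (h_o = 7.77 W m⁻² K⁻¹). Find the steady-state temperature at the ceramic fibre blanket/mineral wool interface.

Treat each layer as a resistance in series:
  R'_conv,in = 1/(2πr h) = 1/(2π·0.0395·838) = 0.004808 m·K/W
  R'_nickel alloy = ln(0.0471/0.0395)/(2πk) = 0.1760/(2π·12.7) = 0.002205 m·K/W
  R'_ceramic fibre blanket = ln(0.106/0.0471)/(2πk) = 0.8112/(2π·0.0704) = 1.834 m·K/W
  R'_mineral wool = ln(0.146/0.106)/(2πk) = 0.3202/(2π·0.0394) = 1.293 m·K/W
  R'_conv,out = 1/(2πr h) = 1/(2π·0.146·7.77) = 0.1403 m·K/W
ΣR = 0.004808 + 0.002205 + 1.834 + 1.293 + 0.1403 = 3.274 m·K/W
Q' = ΔT/ΣR = (240 °C − 22.5 °C)/3.274 = 66.43 W/m
From the inner boundary to the ceramic fibre blanket/mineral wool interface, ΣR_partial = 1.841 m·K/W.
T_interface = T_in − Q'·ΣR_partial = 240 °C − (66.43)(1.841) = 118 °C

T = 118 °C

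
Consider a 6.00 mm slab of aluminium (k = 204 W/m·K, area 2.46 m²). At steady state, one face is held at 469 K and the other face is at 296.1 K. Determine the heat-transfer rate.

Q = 14500 kW

Q = kA·ΔT/L = 204 × 2.46 × |469 K − 296.1 K| / 0.00600 = 1.45×10^7 W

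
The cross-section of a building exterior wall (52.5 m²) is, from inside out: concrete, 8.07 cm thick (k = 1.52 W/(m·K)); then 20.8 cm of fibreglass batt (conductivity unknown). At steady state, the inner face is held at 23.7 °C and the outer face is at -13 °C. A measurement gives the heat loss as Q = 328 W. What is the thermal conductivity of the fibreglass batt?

ΣR = ΔT/Q = |23.7 − -13|/328 = 0.1119 K/W
Known resistances:
  R_concrete = L/(kA) = 0.0807/(1.52·52.5) = 0.001011 K/W
R_fibreglass batt = ΣR − ΣR_known = 0.1119 − 0.001011 = 0.1109 K/W
L/(kA) = 0.1109 ⇒ k = 0.208/(0.1109·52.5) = 0.0357 W/m·K

k = 0.0357 W/m·K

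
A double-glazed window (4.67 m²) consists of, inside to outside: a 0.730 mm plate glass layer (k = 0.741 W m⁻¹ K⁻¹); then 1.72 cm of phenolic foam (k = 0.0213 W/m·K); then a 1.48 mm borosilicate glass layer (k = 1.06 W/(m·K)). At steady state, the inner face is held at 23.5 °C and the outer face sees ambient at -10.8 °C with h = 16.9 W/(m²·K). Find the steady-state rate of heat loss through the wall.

Q = 184 W

Resistance network (inner→outer):
  R_plate glass = L/(kA) = 7.30×10^-4/(0.741·4.67) = 2.110×10^-4 K/W
  R_phenolic foam = L/(kA) = 0.0172/(0.0213·4.67) = 0.1729 K/W
  R_borosilicate glass = L/(kA) = 0.00148/(1.06·4.67) = 2.990×10^-4 K/W
  R_conv,out = 1/(hA) = 1/(16.9·4.67) = 0.01267 K/W
ΣR = 2.110×10^-4 + 0.1729 + 2.990×10^-4 + 0.01267 = 0.1861 K/W
Q = ΔT/ΣR = (23.5 °C − -10.8 °C)/0.1861 = 184 W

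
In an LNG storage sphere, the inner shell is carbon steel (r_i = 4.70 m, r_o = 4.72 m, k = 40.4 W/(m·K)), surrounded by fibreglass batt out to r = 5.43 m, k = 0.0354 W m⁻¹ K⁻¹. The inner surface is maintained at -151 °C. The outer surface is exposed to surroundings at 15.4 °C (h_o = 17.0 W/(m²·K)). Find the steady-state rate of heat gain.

Resistance network (inner→outer):
  R_carbon steel = (1/4.70 − 1/4.72)/(4πk) = 9.016×10^-4/(4π·40.4) = 1.776×10^-6 K/W
  R_fibreglass batt = (1/4.72 − 1/5.43)/(4πk) = 0.02770/(4π·0.0354) = 0.06227 K/W
  R_conv,out = 1/(4πr²h) = 1/(4π·5.43²·17.0) = 1.588×10^-4 K/W
ΣR = 1.776×10^-6 + 0.06227 + 1.588×10^-4 = 0.06243 K/W
Q = ΔT/ΣR = (-151 °C − 15.4 °C)/0.06243 = -2670 W
(Negative Q ⇒ heat flows inward; heat gain = 2670 W.)

Q = 2.67 kW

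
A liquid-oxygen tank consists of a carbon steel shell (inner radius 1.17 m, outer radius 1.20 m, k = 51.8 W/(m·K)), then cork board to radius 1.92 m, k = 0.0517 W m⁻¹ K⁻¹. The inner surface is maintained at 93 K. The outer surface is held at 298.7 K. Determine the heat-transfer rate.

Resistance network (inner→outer):
  R_carbon steel = (1/1.17 − 1/1.20)/(4πk) = 0.02137/(4π·51.8) = 3.283×10^-5 K/W
  R_cork board = (1/1.20 − 1/1.92)/(4πk) = 0.3125/(4π·0.0517) = 0.4810 K/W
ΣR = 3.283×10^-5 + 0.4810 = 0.4810 K/W
Q = ΔT/ΣR = (93 K − 298.7 K)/0.4810 = -428 W
(Negative Q ⇒ heat flows inward; heat gain = 428 W.)

Q = 428 W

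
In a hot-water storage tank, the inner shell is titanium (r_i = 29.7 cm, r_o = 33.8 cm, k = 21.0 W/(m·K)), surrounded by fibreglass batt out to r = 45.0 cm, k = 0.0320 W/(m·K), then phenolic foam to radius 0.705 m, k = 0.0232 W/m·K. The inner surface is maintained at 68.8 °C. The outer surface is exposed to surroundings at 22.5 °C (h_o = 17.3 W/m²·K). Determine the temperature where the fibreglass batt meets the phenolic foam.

Treat each layer as a resistance in series:
  R_titanium = (1/0.297 − 1/0.338)/(4πk) = 0.4084/(4π·21.0) = 0.001548 K/W
  R_fibreglass batt = (1/0.338 − 1/0.450)/(4πk) = 0.7364/(4π·0.0320) = 1.831 K/W
  R_phenolic foam = (1/0.450 − 1/0.705)/(4πk) = 0.8038/(4π·0.0232) = 2.757 K/W
  R_conv,out = 1/(4πr²h) = 1/(4π·0.705²·17.3) = 0.009255 K/W
ΣR = 0.001548 + 1.831 + 2.757 + 0.009255 = 4.599 K/W
Q = ΔT/ΣR = (68.8 °C − 22.5 °C)/4.599 = 10.07 W
From the inner boundary to the fibreglass batt/phenolic foam interface, ΣR_partial = 1.833 K/W.
T_interface = T_in − Q·ΣR_partial = 68.8 °C − (10.07)(1.833) = 50.3 °C

T = 50.3 °C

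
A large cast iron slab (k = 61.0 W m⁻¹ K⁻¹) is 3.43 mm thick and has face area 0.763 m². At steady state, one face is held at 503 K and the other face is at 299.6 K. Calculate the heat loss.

Q = kA·ΔT/L = 61.0 × 0.763 × |503 K − 299.6 K| / 0.00343 = 2.76×10^6 W

Q = 2.76×10^6 W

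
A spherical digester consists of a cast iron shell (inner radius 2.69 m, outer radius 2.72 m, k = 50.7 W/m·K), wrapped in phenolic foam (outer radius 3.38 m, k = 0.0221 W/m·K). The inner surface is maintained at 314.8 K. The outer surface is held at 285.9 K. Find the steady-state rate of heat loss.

Series thermal resistances, inner to outer:
  R_cast iron = (1/2.69 − 1/2.72)/(4πk) = 0.004100/(4π·50.7) = 6.435×10^-6 K/W
  R_phenolic foam = (1/2.72 − 1/3.38)/(4πk) = 0.07179/(4π·0.0221) = 0.2585 K/W
ΣR = 6.435×10^-6 + 0.2585 = 0.2585 K/W
Q = ΔT/ΣR = (314.8 K − 285.9 K)/0.2585 = 112 W

Q = 112 W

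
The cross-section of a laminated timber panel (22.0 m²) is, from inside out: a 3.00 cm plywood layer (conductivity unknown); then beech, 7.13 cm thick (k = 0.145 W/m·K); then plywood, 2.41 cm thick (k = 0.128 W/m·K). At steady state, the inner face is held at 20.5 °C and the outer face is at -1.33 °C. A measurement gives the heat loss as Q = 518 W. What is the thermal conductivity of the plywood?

k = 0.121 W/m·K

ΣR = ΔT/Q = |20.5 − -1.33|/518 = 0.04214 K/W
Known resistances:
  R_beech = L/(kA) = 0.0713/(0.145·22.0) = 0.02235 K/W
  R_plywood = L/(kA) = 0.0241/(0.128·22.0) = 0.008558 K/W
R_plywood = ΣR − ΣR_known = 0.04214 − 0.03091 = 0.01123 K/W
L/(kA) = 0.01123 ⇒ k = 0.0300/(0.01123·22.0) = 0.121 W/m·K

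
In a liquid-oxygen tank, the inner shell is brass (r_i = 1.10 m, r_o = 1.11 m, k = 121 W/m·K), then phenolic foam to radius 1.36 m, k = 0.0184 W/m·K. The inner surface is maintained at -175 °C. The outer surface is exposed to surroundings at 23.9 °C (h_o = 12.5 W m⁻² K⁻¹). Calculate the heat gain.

Q = 276 W

Series thermal resistances, inner to outer:
  R_brass = (1/1.10 − 1/1.11)/(4πk) = 0.008190/(4π·121) = 5.386×10^-6 K/W
  R_phenolic foam = (1/1.11 − 1/1.36)/(4πk) = 0.1656/(4π·0.0184) = 0.7162 K/W
  R_conv,out = 1/(4πr²h) = 1/(4π·1.36²·12.5) = 0.003442 K/W
ΣR = 5.386×10^-6 + 0.7162 + 0.003442 = 0.7196 K/W
Q = ΔT/ΣR = (-175 °C − 23.9 °C)/0.7196 = -276 W
(Negative Q ⇒ heat flows inward; heat gain = 276 W.)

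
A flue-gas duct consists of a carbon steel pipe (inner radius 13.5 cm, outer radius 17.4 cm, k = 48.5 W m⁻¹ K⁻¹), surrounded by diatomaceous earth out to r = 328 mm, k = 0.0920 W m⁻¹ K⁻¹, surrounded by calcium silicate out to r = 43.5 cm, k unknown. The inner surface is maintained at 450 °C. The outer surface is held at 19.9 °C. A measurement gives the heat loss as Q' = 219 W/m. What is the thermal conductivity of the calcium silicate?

k = 0.0519 W/m·K

ΣR = ΔT/Q' = |450 − 19.9|/219 = 1.964 m·K/W
Known resistances:
  R'_carbon steel = ln(0.174/0.135)/(2πk) = 0.2538/(2π·48.5) = 8.328×10^-4 m·K/W
  R'_diatomaceous earth = ln(0.328/0.174)/(2πk) = 0.6340/(2π·0.0920) = 1.097 m·K/W
R_calcium silicate = ΣR − ΣR_known = 1.964 − 1.098 = 0.8660 m·K/W
ln(r₂/r₁)/(2πk) = 0.8660 ⇒ k = 0.2823/(2π·0.8660) = 0.0519 W/m·K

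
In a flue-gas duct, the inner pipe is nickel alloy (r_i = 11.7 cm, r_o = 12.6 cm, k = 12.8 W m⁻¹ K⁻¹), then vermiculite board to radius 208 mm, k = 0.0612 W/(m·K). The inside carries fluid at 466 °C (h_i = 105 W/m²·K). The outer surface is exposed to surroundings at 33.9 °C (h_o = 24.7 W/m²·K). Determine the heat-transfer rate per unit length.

Series thermal resistances, inner to outer:
  R'_conv,in = 1/(2πr h) = 1/(2π·0.117·105) = 0.01296 m·K/W
  R'_nickel alloy = ln(0.126/0.117)/(2πk) = 0.07411/(2π·12.8) = 9.215×10^-4 m·K/W
  R'_vermiculite board = ln(0.208/0.126)/(2πk) = 0.5013/(2π·0.0612) = 1.304 m·K/W
  R'_conv,out = 1/(2πr h) = 1/(2π·0.208·24.7) = 0.03098 m·K/W
ΣR = 0.01296 + 9.215×10^-4 + 1.304 + 0.03098 = 1.349 m·K/W
Q' = ΔT/ΣR = (466 °C − 33.9 °C)/1.349 = 320 W/m

Q' = 320 W/m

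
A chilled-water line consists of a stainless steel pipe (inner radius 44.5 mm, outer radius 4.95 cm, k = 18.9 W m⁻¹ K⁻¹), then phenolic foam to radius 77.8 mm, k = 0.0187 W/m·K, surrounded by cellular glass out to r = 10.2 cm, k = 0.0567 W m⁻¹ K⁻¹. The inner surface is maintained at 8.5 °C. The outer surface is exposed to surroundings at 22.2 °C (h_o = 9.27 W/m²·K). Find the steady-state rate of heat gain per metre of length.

Q' = 2.87 W/m

Resistance network (inner→outer):
  R'_stainless steel = ln(0.0495/0.0445)/(2πk) = 0.1065/(2π·18.9) = 8.967×10^-4 m·K/W
  R'_phenolic foam = ln(0.0778/0.0495)/(2πk) = 0.4522/(2π·0.0187) = 3.848 m·K/W
  R'_cellular glass = ln(0.102/0.0778)/(2πk) = 0.2708/(2π·0.0567) = 0.7602 m·K/W
  R'_conv,out = 1/(2πr h) = 1/(2π·0.102·9.27) = 0.1683 m·K/W
ΣR = 8.967×10^-4 + 3.848 + 0.7602 + 0.1683 = 4.777 m·K/W
Q' = ΔT/ΣR = (8.5 °C − 22.2 °C)/4.777 = -2.87 W/m
(Negative Q' ⇒ heat flows inward; heat gain = 2.87 W/m.)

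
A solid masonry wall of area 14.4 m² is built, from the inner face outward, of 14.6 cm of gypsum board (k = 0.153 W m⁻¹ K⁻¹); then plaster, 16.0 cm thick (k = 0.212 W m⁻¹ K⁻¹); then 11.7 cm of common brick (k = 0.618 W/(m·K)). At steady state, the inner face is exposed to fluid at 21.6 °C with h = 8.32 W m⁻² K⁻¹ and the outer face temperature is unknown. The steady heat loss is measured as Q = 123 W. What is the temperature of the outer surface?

Series resistances:
  R_conv,in = 1/(hA) = 1/(8.32·14.4) = 0.008347 K/W
  R_gypsum board = L/(kA) = 0.146/(0.153·14.4) = 0.06627 K/W
  R_plaster = L/(kA) = 0.160/(0.212·14.4) = 0.05241 K/W
  R_common brick = L/(kA) = 0.117/(0.618·14.4) = 0.01315 K/W
ΣR = 0.1402 K/W
ΔT = Q·ΣR = 123 × 0.1402 = 17.24 K
Heat flows outward, so T_out = T_in − ΔT = 21.6 − 17.24 = 4.36 °C

T_out = 4.36 °C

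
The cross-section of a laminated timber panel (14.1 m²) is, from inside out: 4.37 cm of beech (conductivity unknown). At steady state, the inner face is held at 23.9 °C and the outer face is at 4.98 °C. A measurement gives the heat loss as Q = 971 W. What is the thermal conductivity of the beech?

k = 0.159 W/m·K

ΣR = ΔT/Q = |23.9 − 4.98|/971 = 0.01949 K/W
L/(kA) = 0.01949 ⇒ k = 0.0437/(0.01949·14.1) = 0.159 W/m·K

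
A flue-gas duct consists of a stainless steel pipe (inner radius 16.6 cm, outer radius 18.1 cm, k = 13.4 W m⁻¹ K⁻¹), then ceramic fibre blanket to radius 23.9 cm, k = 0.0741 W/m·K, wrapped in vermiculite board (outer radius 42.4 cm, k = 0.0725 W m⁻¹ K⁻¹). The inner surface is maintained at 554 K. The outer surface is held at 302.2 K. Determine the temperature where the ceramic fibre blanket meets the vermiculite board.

Treat each layer as a resistance in series:
  R'_stainless steel = ln(0.181/0.166)/(2πk) = 0.08651/(2π·13.4) = 0.001027 m·K/W
  R'_ceramic fibre blanket = ln(0.239/0.181)/(2πk) = 0.2780/(2π·0.0741) = 0.5970 m·K/W
  R'_vermiculite board = ln(0.424/0.239)/(2πk) = 0.5733/(2π·0.0725) = 1.258 m·K/W
ΣR = 0.001027 + 0.5970 + 1.258 = 1.856 m·K/W
Q' = ΔT/ΣR = (554 K − 302.2 K)/1.856 = 135.7 W/m
From the inner boundary to the ceramic fibre blanket/vermiculite board interface, ΣR_partial = 0.5980 m·K/W.
T_interface = T_in − Q'·ΣR_partial = 554 K − (135.7)(0.5980) = 473 K

T = 473 K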